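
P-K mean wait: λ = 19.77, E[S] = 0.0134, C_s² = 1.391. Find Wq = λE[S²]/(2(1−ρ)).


ρ = λ·E[S] = 19.77·0.0134 = 0.2649
E[S²] = E[S]²(1+C_s²) = 0.0134²·(1+1.391) = 0.0004293
Wq = λ·E[S²]/(2(1−ρ)) = 19.77·0.0004293/(2·0.7351) = 0.005773 hr

Final: 0.005773 hr


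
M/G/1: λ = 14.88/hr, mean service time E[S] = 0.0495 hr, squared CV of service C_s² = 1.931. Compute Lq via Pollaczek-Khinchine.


ρ = λ·E[S] = 14.88·0.0495 = 0.7366
Lq = ρ²(1+C_s²)/(2(1−ρ)) = 0.5425·(1+1.931)/(2·0.2634)
= 0.5425·2.9310/0.5269 = 3.01801

Final: 3.01801


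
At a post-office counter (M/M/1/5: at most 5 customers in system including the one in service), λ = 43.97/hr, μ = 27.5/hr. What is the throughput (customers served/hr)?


ρ = 1.5989; P_K = (1−ρ)ρ^5/(1−ρ^6) = 0.398419
λ_eff = λ(1 − P_K) = 43.97·(1 − 0.398419) = 43.97·0.601581 = 26.4515 /hr

Final: 26.4515 /hr


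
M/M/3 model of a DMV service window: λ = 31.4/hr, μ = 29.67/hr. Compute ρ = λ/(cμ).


ρ = λ/(cμ) = 31.4/(3·29.67) = 31.4/89.01 = 0.3528

Final: 0.3528


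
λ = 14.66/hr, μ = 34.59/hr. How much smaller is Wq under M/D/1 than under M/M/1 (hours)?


ρ = 14.66/34.59 = 0.4238
Wq(M/M/1) = ρ/(μ−λ) = 0.4238/19.93 = 0.02127 hr
Wq(M/D/1) = ρ/(2(μ−λ)) = 0.01063 hr
Savings = 0.02127 − 0.01063 = 0.01063 hr

Final: 0.01063 hr


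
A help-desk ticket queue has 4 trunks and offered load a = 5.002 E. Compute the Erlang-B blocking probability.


B(c,a) = (a^c/c!) / Σ_{k=0}^{c} a^k/k!
a^4/4! = 26.083358
Σ terms (k=0..4): 1.00000 + 5.00200 + 12.51000 + 20.85834 + 26.08336 = 65.453704
B = 26.083358/65.453704 = 0.398501

Final: 0.398501


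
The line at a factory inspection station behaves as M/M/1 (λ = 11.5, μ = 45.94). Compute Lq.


ρ = 11.5/45.94 = 0.2503
Lq = ρ²/(1−ρ) = 0.06266/0.7497 = 0.08359

Final: 0.08359


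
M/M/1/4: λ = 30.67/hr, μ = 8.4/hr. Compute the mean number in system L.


ρ = 30.67/8.4 = 3.6512
L = ρ[1 − (K+1)ρ^K + Kρ^(K+1)] / [(1−ρ)(1−ρ^(K+1))]
Numerator: 3.6512·(1 − 5·177.720677 + 4·648.892044) = 6236.104779
Denominator: (-2.6512)·(-647.892044) = 1717.685218
L = 6236.104779/1717.685218 = 3.6305

Final: 3.6305


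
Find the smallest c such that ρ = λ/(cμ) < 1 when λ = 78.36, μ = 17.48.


Stability requires cμ > λ ⇔ c > λ/μ.
λ/μ = 78.36/17.48 = 4.4828
Minimum integer c = ⌊4.4828⌋ + 1 = 5
Check: 5·17.48 = 87.40 > 78.36, while 4·17.48 = 69.92 ≤ 78.36

Final: 5 servers


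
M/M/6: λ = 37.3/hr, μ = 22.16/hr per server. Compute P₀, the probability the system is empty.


a = λ/μ = 37.3/22.16 = 1.6832; ρ = a/c = 0.2805
Σ_{k=0}^{5} a^k/k! (terms k=0..5) = 1.00000 + 1.68321 + 1.41660 + 0.79481 + 0.33446 + 0.11259 = 5.34169
Tail: a^6/(6!(1−ρ)) = 22.74230/(720·0.7195) = 0.04390
P₀ = 1/(5.34169 + 0.04390) = 1/5.38559 = 0.185681

Final: 0.185681


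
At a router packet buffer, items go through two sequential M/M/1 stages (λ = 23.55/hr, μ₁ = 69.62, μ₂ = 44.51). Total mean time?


Each node sees arrival rate λ = 23.55/hr (tandem ⇒ throughput preserved).
W₁ = 1/(μ₁−λ) = 1/(69.62−23.55) = 0.02171 hr
W₂ = 1/(μ₂−λ) = 1/(44.51−23.55) = 0.04771 hr
W_total = W₁ + W₂ = 0.02171 + 0.04771 = 0.06942 hr

Final: 0.06942 hr


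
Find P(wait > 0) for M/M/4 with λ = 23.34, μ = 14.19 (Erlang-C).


a = λ/μ = 1.6448; ρ = a/4 = 0.4112
P₀ = 0.190217 (from M/M/c formula)
C(c,a) = [a^c/(c!(1−ρ))]·P₀ = [7.31937/(24·0.5888)]·0.190217
= 0.51796·0.190217 = 0.098525

Final: 0.098525


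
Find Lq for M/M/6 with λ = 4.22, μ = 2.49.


a = λ/μ = 1.6948; ρ = a/6 = 0.2825
P₀ = 0.183541
Lq = P₀·a^c·ρ / (c!·(1−ρ)²) = 0.183541·23.69620·0.2825/(720·0.51486)
= 0.003314

Final: 0.003314


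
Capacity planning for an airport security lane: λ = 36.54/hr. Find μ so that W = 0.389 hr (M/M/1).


W = 1/(μ−λ) ⇒ μ − λ = 1/W = 1/0.389 = 2.5707
μ = λ + 1/W = 36.54 + 2.5707 = 39.1107 per hr

Final: 39.1107 /hr


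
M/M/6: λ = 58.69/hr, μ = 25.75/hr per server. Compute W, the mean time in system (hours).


a = 2.2792; ρ = 0.3799; P₀ = 0.102030
Lq = P₀·a^c·ρ/(c!(1−ρ)²) = 0.01962
Wq = Lq/λ = 0.01962/58.69 = 0.0003344 hr
W = Wq + 1/μ = 0.0003344 + 0.03883 = 0.03917 hr

Final: 0.03917 hr


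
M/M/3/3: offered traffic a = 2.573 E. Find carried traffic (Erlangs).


B(3,2.573) = 0.292014 (Erlang-B)
Carried load = a(1 − B) = 2.573·(1 − 0.292014) = 2.573·0.707986 = 1.8216 E

Final: 1.8216 Erlangs


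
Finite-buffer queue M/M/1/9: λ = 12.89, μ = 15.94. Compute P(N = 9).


ρ = λ/μ = 12.89/15.94 = 0.8087
P_K = (1−ρ)ρ^K/(1−ρ^(K+1)) = (0.1913·0.147870)/(1 − 0.119577)
= 0.028294/0.880423 = 0.032137

Final: 0.032137


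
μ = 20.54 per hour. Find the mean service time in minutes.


Mean service time = 1/μ = 1/20.54 hour = 0.04869 hour
In minutes: 0.04869 × 60 = 2.9211 min

Final: 2.9211 min


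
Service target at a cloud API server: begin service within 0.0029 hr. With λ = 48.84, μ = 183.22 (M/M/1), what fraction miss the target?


ρ = 48.84/183.22 = 0.2666
P(Wq > t) = ρ·e^{−(μ−λ)t} = 0.2666·e^{−0.3897}
= 0.2666·0.677259 = 0.180533

Final: 0.180533


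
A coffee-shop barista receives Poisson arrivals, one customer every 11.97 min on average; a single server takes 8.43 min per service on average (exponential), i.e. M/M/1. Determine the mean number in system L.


λ = 60/11.97 = 5.0125 /hr
μ = 60/8.43 = 7.1174 /hr
ρ = λ/μ = 5.0125/7.1174 = 0.7043
L = ρ/(1−ρ) = 0.7043/0.2957 = 2.3814

Final: 2.3814


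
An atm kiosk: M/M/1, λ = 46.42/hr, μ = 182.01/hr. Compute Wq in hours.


ρ = 46.42/182.01 = 0.2550
Wq = ρ/(μ−λ) = 0.2550/(182.01 − 46.42) = 0.2550/135.59 = 0.001881 hr

Final: 0.001881 hr


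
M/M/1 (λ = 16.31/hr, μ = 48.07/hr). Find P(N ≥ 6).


ρ = 16.31/48.07 = 0.3393
P(N ≥ n) = ρ^n = 0.3393^6 = 0.001526

Final: 0.001526


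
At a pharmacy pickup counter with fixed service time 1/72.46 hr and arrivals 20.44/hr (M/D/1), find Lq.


ρ = 20.44/72.46 = 0.2821
M/D/1: Lq = ρ²/(2(1−ρ)) = 0.07957/(2·0.7179) = 0.05542

Final: 0.05542


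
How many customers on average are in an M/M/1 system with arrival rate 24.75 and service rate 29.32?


ρ = λ/μ = 24.75/29.32 = 0.8441
L = ρ/(1−ρ) = 0.8441/(1 − 0.8441) = 0.8441/0.1559 = 5.4158

Final: 5.4158


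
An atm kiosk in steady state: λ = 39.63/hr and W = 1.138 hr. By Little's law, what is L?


L = λW = 39.63·1.138 = 45.0989

Final: 45.0989


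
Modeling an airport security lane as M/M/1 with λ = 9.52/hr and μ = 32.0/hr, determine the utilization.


ρ = λ/μ = 9.52/32.0 = 0.2975

Final: 0.2975


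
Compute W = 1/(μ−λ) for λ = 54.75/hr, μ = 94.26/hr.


W = 1/(μ−λ) = 1/(94.26 − 54.75) = 1/39.51 = 0.02531 hr

Final: 0.02531 hr


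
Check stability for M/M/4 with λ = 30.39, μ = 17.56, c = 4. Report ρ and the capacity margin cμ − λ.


Total capacity cμ = 4·17.56 = 70.24/hr
ρ = λ/(cμ) = 30.39/70.24 = 0.4327
Stable ⇔ ρ < 1: YES
Spare capacity = cμ − λ = 70.24 − 30.39 = 39.85/hr

Final: ρ = 0.4327; stable; margin = 39.85/hr


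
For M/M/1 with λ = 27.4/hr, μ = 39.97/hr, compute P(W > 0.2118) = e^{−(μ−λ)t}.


W ~ Exponential(μ−λ) for M/M/1.
μ − λ = 39.97 − 27.4 = 12.5700
P(W > t) = e^{−(μ−λ)t} = e^{−2.6623} = 0.069786

Final: 0.069786


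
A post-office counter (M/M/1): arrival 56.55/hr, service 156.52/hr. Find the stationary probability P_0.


ρ = 56.55/156.52 = 0.3613
P_n = (1−ρ)·ρ^n = (1 − 0.3613)·0.3613^0 = 0.6387·1.000000 = 0.638704

Final: 0.638704


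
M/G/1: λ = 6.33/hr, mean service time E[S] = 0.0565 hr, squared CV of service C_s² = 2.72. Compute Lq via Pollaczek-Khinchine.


ρ = λ·E[S] = 6.33·0.0565 = 0.3576
Lq = ρ²(1+C_s²)/(2(1−ρ)) = 0.1279·(1+2.72)/(2·0.6424)
= 0.1279·3.7200/1.2847 = 0.37038

Final: 0.37038


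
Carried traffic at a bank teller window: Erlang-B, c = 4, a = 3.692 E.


B(4,3.692) = 0.280124 (Erlang-B)
Carried load = a(1 − B) = 3.692·(1 − 0.280124) = 3.692·0.719876 = 2.6578 E

Final: 2.6578 Erlangs


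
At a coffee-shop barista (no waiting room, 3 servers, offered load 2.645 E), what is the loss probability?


B(c,a) = (a^c/c!) / Σ_{k=0}^{c} a^k/k!
a^3/3! = 3.084081
Σ terms (k=0..3): 1.00000 + 2.64500 + 3.49801 + 3.08408 = 10.227094
B = 3.084081/10.227094 = 0.301560

Final: 0.301560


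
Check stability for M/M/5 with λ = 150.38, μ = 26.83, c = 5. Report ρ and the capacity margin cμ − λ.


Total capacity cμ = 5·26.83 = 134.15/hr
ρ = λ/(cμ) = 150.38/134.15 = 1.1210
Stable ⇔ ρ < 1: NO
Spare capacity = cμ − λ = 134.15 − 150.38 = -16.23/hr

Final: ρ = 1.1210; unstable; margin = -16.23/hr


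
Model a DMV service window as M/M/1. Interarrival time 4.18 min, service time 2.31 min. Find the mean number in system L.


λ = 60/4.18 = 14.3541 /hr
μ = 60/2.31 = 25.9740 /hr
ρ = λ/μ = 14.3541/25.9740 = 0.5526
L = ρ/(1−ρ) = 0.5526/0.4474 = 1.2353

Final: 1.2353


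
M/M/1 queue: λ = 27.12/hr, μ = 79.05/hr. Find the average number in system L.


ρ = λ/μ = 27.12/79.05 = 0.3431
L = ρ/(1−ρ) = 0.3431/(1 − 0.3431) = 0.3431/0.6569 = 0.5222

Final: 0.5222


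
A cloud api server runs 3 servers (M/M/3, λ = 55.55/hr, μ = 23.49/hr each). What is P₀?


a = λ/μ = 55.55/23.49 = 2.3648; ρ = a/c = 0.7883
Σ_{k=0}^{2} a^k/k! (terms k=0..2) = 1.00000 + 2.36484 + 2.79622 = 6.16106
Tail: a^3/(3!(1−ρ)) = 13.22523/(6·0.2117) = 10.41088
P₀ = 1/(6.16106 + 10.41088) = 1/16.57194 = 0.060343

Final: 0.060343


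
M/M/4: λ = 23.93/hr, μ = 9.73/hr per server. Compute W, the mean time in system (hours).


a = 2.4594; ρ = 0.6149; P₀ = 0.077393
Lq = P₀·a^c·ρ/(c!(1−ρ)²) = 0.48901
Wq = Lq/λ = 0.48901/23.93 = 0.02044 hr
W = Wq + 1/μ = 0.02044 + 0.10277 = 0.12321 hr

Final: 0.12321 hr


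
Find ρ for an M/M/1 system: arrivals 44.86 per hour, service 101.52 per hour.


ρ = λ/μ = 44.86/101.52 = 0.4419

Final: 0.4419


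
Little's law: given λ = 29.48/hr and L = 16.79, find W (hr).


W = L/λ = 16.79/29.48 = 0.5695 hr

Final: 0.5695 hr


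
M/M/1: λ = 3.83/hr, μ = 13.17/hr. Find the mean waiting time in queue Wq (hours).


ρ = 3.83/13.17 = 0.2908
Wq = ρ/(μ−λ) = 0.2908/(13.17 − 3.83) = 0.2908/9.34 = 0.03114 hr

Final: 0.03114 hr


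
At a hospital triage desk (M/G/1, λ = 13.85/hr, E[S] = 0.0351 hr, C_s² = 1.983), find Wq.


ρ = λ·E[S] = 13.85·0.0351 = 0.4861
E[S²] = E[S]²(1+C_s²) = 0.0351²·(1+1.983) = 0.003675
Wq = λ·E[S²]/(2(1−ρ)) = 13.85·0.003675/(2·0.5139) = 0.04953 hr

Final: 0.04953 hr


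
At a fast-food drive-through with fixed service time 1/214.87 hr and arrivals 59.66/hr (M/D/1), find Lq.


ρ = 59.66/214.87 = 0.2777
M/D/1: Lq = ρ²/(2(1−ρ)) = 0.07709/(2·0.7223) = 0.05336

Final: 0.05336


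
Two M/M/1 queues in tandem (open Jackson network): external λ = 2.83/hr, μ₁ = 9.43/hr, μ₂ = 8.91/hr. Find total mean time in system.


Each node sees arrival rate λ = 2.83/hr (tandem ⇒ throughput preserved).
W₁ = 1/(μ₁−λ) = 1/(9.43−2.83) = 0.15152 hr
W₂ = 1/(μ₂−λ) = 1/(8.91−2.83) = 0.16447 hr
W_total = W₁ + W₂ = 0.15152 + 0.16447 = 0.31599 hr

Final: 0.31599 hr


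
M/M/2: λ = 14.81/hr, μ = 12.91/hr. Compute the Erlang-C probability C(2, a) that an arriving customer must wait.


a = λ/μ = 1.1472; ρ = a/2 = 0.5736
P₀ = 0.270982 (from M/M/c formula)
C(c,a) = [a^c/(c!(1−ρ))]·P₀ = [1.31601/(2·0.4264)]·0.270982
= 1.54311·0.270982 = 0.418155

Final: 0.418155


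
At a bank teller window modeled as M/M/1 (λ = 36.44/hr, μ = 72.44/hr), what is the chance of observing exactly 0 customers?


ρ = 36.44/72.44 = 0.5030
P_n = (1−ρ)·ρ^n = (1 − 0.5030)·0.5030^0 = 0.4970·1.000000 = 0.496963

Final: 0.496963


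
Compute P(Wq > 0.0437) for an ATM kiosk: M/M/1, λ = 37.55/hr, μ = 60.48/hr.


ρ = 37.55/60.48 = 0.6209
P(Wq > t) = ρ·e^{−(μ−λ)t} = 0.6209·e^{−1.0020}
= 0.6209·0.367129 = 0.227938

Final: 0.227938


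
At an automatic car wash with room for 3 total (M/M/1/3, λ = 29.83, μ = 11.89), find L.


ρ = 29.83/11.89 = 2.5088
L = ρ[1 − (K+1)ρ^K + Kρ^(K+1)] / [(1−ρ)(1−ρ^(K+1))]
Numerator: 2.5088·(1 − 4·15.791166 + 3·39.617366) = 142.219188
Denominator: (-1.5088)·(-38.617366) = 58.267077
L = 142.219188/58.267077 = 2.4408

Final: 2.4408


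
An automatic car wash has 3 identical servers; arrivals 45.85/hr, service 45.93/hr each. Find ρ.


ρ = λ/(cμ) = 45.85/(3·45.93) = 45.85/137.79 = 0.3328

Final: 0.3328


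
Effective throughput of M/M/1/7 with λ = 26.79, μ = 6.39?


ρ = 4.1925; P_K = (1−ρ)ρ^7/(1−ρ^8) = 0.761486
λ_eff = λ(1 − P_K) = 26.79·(1 − 0.761486) = 26.79·0.238514 = 6.3898 /hr

Final: 6.3898 /hr


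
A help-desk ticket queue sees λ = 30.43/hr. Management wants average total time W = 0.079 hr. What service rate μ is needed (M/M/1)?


W = 1/(μ−λ) ⇒ μ − λ = 1/W = 1/0.079 = 12.6582
μ = λ + 1/W = 30.43 + 12.6582 = 43.0882 per hr

Final: 43.0882 /hr


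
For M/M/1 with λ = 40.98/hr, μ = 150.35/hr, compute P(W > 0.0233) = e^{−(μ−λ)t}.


W ~ Exponential(μ−λ) for M/M/1.
μ − λ = 150.35 − 40.98 = 109.3700
P(W > t) = e^{−(μ−λ)t} = e^{−2.5483} = 0.078213

Final: 0.078213


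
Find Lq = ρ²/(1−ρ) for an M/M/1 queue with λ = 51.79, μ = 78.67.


ρ = 51.79/78.67 = 0.6583
Lq = ρ²/(1−ρ) = 0.4334/0.3417 = 1.2684

Final: 1.2684


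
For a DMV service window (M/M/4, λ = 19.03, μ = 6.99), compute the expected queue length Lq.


a = λ/μ = 2.7225; ρ = a/4 = 0.6806
P₀ = 0.055685
Lq = P₀·a^c·ρ / (c!·(1−ρ)²) = 0.055685·54.93466·0.6806/(24·0.10201)
= 0.85045

Final: 0.85045


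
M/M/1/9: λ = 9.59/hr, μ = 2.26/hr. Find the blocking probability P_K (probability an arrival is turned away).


ρ = λ/μ = 9.59/2.26 = 4.2434
P_K = (1−ρ)ρ^K/(1−ρ^(K+1)) = (-3.2434·446058.184271)/(1 − 1892786.719982)
= -1446728.535711/-1892785.719982 = 0.764338

Final: 0.764338


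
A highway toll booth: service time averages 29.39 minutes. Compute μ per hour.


μ = 1/(service time) in consistent units.
1 hour = 60 min, so μ = 60/29.39 = 2.0415 per hour

Final: 2.0415 /hr


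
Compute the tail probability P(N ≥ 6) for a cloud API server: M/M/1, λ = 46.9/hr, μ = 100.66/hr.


ρ = 46.9/100.66 = 0.4659
P(N ≥ n) = ρ^n = 0.4659^6 = 0.010230

Final: 0.010230


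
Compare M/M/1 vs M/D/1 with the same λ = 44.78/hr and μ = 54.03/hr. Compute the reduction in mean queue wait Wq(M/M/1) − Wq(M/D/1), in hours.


ρ = 44.78/54.03 = 0.8288
Wq(M/M/1) = ρ/(μ−λ) = 0.8288/9.25 = 0.08960 hr
Wq(M/D/1) = ρ/(2(μ−λ)) = 0.04480 hr
Savings = 0.08960 − 0.04480 = 0.04480 hr

Final: 0.04480 hr


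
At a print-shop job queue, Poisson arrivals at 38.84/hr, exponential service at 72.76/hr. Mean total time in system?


W = 1/(μ−λ) = 1/(72.76 − 38.84) = 1/33.92 = 0.02948 hr

Final: 0.02948 hr


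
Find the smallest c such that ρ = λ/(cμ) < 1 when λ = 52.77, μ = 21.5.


Stability requires cμ > λ ⇔ c > λ/μ.
λ/μ = 52.77/21.5 = 2.4544
Minimum integer c = ⌊2.4544⌋ + 1 = 3
Check: 3·21.5 = 64.50 > 52.77, while 2·21.5 = 43.00 ≤ 52.77

Final: 3 servers


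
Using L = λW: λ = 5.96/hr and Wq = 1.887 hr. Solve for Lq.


Lq = λWq = 5.96·1.887 = 11.2465

Final: 11.2465


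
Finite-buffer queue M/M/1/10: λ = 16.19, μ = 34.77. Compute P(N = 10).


ρ = λ/μ = 16.19/34.77 = 0.4656
P_K = (1−ρ)ρ^K/(1−ρ^(K+1)) = (0.5344·0.0004791)/(1 − 0.0002231)
= 0.0002560/0.999777 = 0.0002561

Final: 0.0002561


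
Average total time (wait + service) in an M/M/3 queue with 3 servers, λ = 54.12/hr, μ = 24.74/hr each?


a = 2.1876; ρ = 0.7292; P₀ = 0.083176
Lq = P₀·a^c·ρ/(c!(1−ρ)²) = 1.44281
Wq = Lq/λ = 1.44281/54.12 = 0.02666 hr
W = Wq + 1/μ = 0.02666 + 0.04042 = 0.06708 hr

Final: 0.06708 hr


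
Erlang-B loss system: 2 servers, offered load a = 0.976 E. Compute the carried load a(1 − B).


B(2,0.976) = 0.194222 (Erlang-B)
Carried load = a(1 − B) = 0.976·(1 − 0.194222) = 0.976·0.805778 = 0.7864 E

Final: 0.7864 Erlangs


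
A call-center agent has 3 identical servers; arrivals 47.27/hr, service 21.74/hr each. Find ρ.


ρ = λ/(cμ) = 47.27/(3·21.74) = 47.27/65.22 = 0.7248

Final: 0.7248


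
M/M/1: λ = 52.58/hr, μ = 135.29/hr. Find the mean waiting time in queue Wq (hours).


ρ = 52.58/135.29 = 0.3886
Wq = ρ/(μ−λ) = 0.3886/(135.29 − 52.58) = 0.3886/82.71 = 0.004699 hr

Final: 0.004699 hr


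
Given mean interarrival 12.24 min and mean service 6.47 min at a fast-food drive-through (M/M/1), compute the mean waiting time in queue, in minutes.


λ = 60/12.24 = 4.9020 /hr
μ = 60/6.47 = 9.2736 /hr
ρ = λ/μ = 4.9020/9.2736 = 0.5286
Wq = ρ/(μ−λ) = 0.5286/(9.2736−4.9020) = 0.12092 hr
In minutes: 0.12092·60 = 7.255 min

Final: 7.255 min


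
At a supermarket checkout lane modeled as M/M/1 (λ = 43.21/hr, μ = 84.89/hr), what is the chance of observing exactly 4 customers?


ρ = 43.21/84.89 = 0.5090
P_n = (1−ρ)·ρ^n = (1 − 0.5090)·0.5090^4 = 0.4910·0.067129 = 0.032960

Final: 0.032960


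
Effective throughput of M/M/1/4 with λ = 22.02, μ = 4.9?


ρ = 4.4939; P_K = (1−ρ)ρ^4/(1−ρ^5) = 0.777899
λ_eff = λ(1 − P_K) = 22.02·(1 − 0.777899) = 22.02·0.222101 = 4.8907 /hr

Final: 4.8907 /hr


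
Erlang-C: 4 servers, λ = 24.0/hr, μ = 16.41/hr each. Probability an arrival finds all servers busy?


a = λ/μ = 1.4625; ρ = a/4 = 0.3656
P₀ = 0.229679 (from M/M/c formula)
C(c,a) = [a^c/(c!(1−ρ))]·P₀ = [4.57521/(24·0.6344)]·0.229679
= 0.30051·0.229679 = 0.069021

Final: 0.069021


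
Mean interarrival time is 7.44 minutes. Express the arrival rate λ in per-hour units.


λ = 1/(interarrival time) in consistent units.
1 hour = 60 min, so λ = 60/7.44 = 8.0645 per hour

Final: 8.0645 /hr


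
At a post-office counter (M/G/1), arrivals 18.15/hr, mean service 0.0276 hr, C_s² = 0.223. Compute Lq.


ρ = λ·E[S] = 18.15·0.0276 = 0.5009
Lq = ρ²(1+C_s²)/(2(1−ρ)) = 0.2509·(1+0.223)/(2·0.4991)
= 0.2509·1.2230/0.9981 = 0.30748

Final: 0.30748


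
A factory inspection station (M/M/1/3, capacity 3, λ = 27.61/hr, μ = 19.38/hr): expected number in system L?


ρ = 27.61/19.38 = 1.4247
L = ρ[1 − (K+1)ρ^K + Kρ^(K+1)] / [(1−ρ)(1−ρ^(K+1))]
Numerator: 1.4247·(1 − 4·2.891598 + 3·4.119557) = 2.553398
Denominator: (-0.4247)·(-3.119557) = 1.324766
L = 2.553398/1.324766 = 1.9274

Final: 1.9274


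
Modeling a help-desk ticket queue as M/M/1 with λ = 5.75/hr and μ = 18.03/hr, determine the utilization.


ρ = λ/μ = 5.75/18.03 = 0.3189

Final: 0.3189


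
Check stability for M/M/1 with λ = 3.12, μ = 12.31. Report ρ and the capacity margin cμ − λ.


Total capacity cμ = 1·12.31 = 12.31/hr
ρ = λ/(cμ) = 3.12/12.31 = 0.2535
Stable ⇔ ρ < 1: YES
Spare capacity = cμ − λ = 12.31 − 3.12 = 9.19/hr

Final: ρ = 0.2535; stable; margin = 9.19/hr


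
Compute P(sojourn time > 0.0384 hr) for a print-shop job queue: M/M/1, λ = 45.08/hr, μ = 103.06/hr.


W ~ Exponential(μ−λ) for M/M/1.
μ − λ = 103.06 − 45.08 = 57.9800
P(W > t) = e^{−(μ−λ)t} = e^{−2.2264} = 0.107913

Final: 0.107913


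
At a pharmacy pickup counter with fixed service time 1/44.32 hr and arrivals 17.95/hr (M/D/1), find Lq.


ρ = 17.95/44.32 = 0.4050
M/D/1: Lq = ρ²/(2(1−ρ)) = 0.1640/(2·0.5950) = 0.13784

Final: 0.13784


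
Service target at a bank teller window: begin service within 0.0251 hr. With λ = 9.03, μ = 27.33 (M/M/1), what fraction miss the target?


ρ = 9.03/27.33 = 0.3304
P(Wq > t) = ρ·e^{−(μ−λ)t} = 0.3304·e^{−0.4593}
= 0.3304·0.631707 = 0.208720

Final: 0.208720


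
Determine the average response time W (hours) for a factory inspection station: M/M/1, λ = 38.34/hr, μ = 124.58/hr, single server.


W = 1/(μ−λ) = 1/(124.58 − 38.34) = 1/86.24 = 0.01160 hr

Final: 0.01160 hr


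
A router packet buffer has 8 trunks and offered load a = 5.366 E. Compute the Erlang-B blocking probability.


B(c,a) = (a^c/c!) / Σ_{k=0}^{c} a^k/k!
a^8/8! = 17.048447
Σ terms (k=0..8): 1.00000 + 5.36600 + 14.39698 + 25.75139 + 34.54550 + 37.07423 + 33.15672 + 25.41699 + 17.04845 = 193.756249
B = 17.048447/193.756249 = 0.087989

Final: 0.087989


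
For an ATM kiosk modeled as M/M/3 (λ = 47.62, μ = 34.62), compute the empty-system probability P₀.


a = λ/μ = 47.62/34.62 = 1.3755; ρ = a/c = 0.4585
Σ_{k=0}^{2} a^k/k! (terms k=0..2) = 1.00000 + 1.37551 + 0.94601 = 3.32151
Tail: a^3/(3!(1−ρ)) = 2.60248/(6·0.5415) = 0.80101
P₀ = 1/(3.32151 + 0.80101) = 1/4.12252 = 0.242570

Final: 0.242570


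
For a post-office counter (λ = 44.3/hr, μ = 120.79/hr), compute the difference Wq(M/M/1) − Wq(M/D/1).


ρ = 44.3/120.79 = 0.3668
Wq(M/M/1) = ρ/(μ−λ) = 0.3668/76.49 = 0.004795 hr
Wq(M/D/1) = ρ/(2(μ−λ)) = 0.002397 hr
Savings = 0.004795 − 0.002397 = 0.002397 hr

Final: 0.002397 hr


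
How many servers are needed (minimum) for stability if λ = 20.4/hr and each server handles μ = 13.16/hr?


Stability requires cμ > λ ⇔ c > λ/μ.
λ/μ = 20.4/13.16 = 1.5502
Minimum integer c = ⌊1.5502⌋ + 1 = 2
Check: 2·13.16 = 26.32 > 20.4, while 1·13.16 = 13.16 ≤ 20.4

Final: 2 servers


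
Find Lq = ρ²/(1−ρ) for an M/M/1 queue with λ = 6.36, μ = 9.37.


ρ = 6.36/9.37 = 0.6788
Lq = ρ²/(1−ρ) = 0.4607/0.3212 = 1.4342

Final: 1.4342


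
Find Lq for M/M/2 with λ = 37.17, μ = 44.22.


a = λ/μ = 0.8406; ρ = a/2 = 0.4203
P₀ = 0.408168
Lq = P₀·a^c·ρ / (c!·(1−ρ)²) = 0.408168·0.70656·0.4203/(2·0.33607)
= 0.18033

Final: 0.18033


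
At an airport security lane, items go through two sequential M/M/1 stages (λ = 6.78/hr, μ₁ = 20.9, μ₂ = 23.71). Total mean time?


Each node sees arrival rate λ = 6.78/hr (tandem ⇒ throughput preserved).
W₁ = 1/(μ₁−λ) = 1/(20.9−6.78) = 0.07082 hr
W₂ = 1/(μ₂−λ) = 1/(23.71−6.78) = 0.05907 hr
W_total = W₁ + W₂ = 0.07082 + 0.05907 = 0.12989 hr

Final: 0.12989 hr


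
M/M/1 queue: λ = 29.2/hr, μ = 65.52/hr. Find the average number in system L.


ρ = λ/μ = 29.2/65.52 = 0.4457
L = ρ/(1−ρ) = 0.4457/(1 − 0.4457) = 0.4457/0.5543 = 0.8040

Final: 0.8040


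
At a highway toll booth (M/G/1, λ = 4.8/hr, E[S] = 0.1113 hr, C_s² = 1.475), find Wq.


ρ = λ·E[S] = 4.8·0.1113 = 0.5342
E[S²] = E[S]²(1+C_s²) = 0.1113²·(1+1.475) = 0.030660
Wq = λ·E[S²]/(2(1−ρ)) = 4.8·0.030660/(2·0.4658) = 0.15798 hr

Final: 0.15798 hr


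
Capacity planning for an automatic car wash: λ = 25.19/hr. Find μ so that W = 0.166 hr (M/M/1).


W = 1/(μ−λ) ⇒ μ − λ = 1/W = 1/0.166 = 6.0241
μ = λ + 1/W = 25.19 + 6.0241 = 31.2141 per hr

Final: 31.2141 /hr


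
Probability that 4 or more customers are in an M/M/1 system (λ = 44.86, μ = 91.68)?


ρ = 44.86/91.68 = 0.4893
P(N ≥ n) = ρ^n = 0.4893^4 = 0.057324

Final: 0.057324


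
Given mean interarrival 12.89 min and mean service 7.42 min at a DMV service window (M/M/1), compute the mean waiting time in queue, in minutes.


λ = 60/12.89 = 4.6548 /hr
μ = 60/7.42 = 8.0863 /hr
ρ = λ/μ = 4.6548/8.0863 = 0.5756
Wq = ρ/(μ−λ) = 0.5756/(8.0863−4.6548) = 0.16775 hr
In minutes: 0.16775·60 = 10.065 min

Final: 10.065 min


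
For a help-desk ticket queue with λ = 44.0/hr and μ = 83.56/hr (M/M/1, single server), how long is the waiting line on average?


ρ = 44.0/83.56 = 0.5266
Lq = ρ²/(1−ρ) = 0.2773/0.4734 = 0.5857

Final: 0.5857


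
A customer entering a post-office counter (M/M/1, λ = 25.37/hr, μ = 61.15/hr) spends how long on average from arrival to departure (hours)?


W = 1/(μ−λ) = 1/(61.15 − 25.37) = 1/35.78 = 0.02795 hr

Final: 0.02795 hr


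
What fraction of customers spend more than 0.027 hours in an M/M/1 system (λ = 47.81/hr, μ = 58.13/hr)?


W ~ Exponential(μ−λ) for M/M/1.
μ − λ = 58.13 − 47.81 = 10.3200
P(W > t) = e^{−(μ−λ)t} = e^{−0.2786} = 0.756812

Final: 0.756812


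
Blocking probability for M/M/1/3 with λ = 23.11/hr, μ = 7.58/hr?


ρ = λ/μ = 23.11/7.58 = 3.0488
P_K = (1−ρ)ρ^K/(1−ρ^(K+1)) = (-2.0488·28.339502)/(1 − 86.401834)
= -58.062331/-85.401834 = 0.679872

Final: 0.679872


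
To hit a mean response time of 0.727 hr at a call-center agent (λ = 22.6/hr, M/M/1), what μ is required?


W = 1/(μ−λ) ⇒ μ − λ = 1/W = 1/0.727 = 1.3755
μ = λ + 1/W = 22.6 + 1.3755 = 23.9755 per hr

Final: 23.9755 /hr


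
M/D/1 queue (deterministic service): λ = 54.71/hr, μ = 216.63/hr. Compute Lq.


ρ = 54.71/216.63 = 0.2526
M/D/1: Lq = ρ²/(2(1−ρ)) = 0.06378/(2·0.7474) = 0.04267

Final: 0.04267


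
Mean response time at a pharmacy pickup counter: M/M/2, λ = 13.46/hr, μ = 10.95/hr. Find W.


a = 1.2292; ρ = 0.6146; P₀ = 0.238688
Lq = P₀·a^c·ρ/(c!(1−ρ)²) = 0.74622
Wq = Lq/λ = 0.74622/13.46 = 0.05544 hr
W = Wq + 1/μ = 0.05544 + 0.09132 = 0.14676 hr

Final: 0.14676 hr


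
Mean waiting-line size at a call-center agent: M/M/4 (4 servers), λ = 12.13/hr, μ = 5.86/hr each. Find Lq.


a = λ/μ = 2.0700; ρ = a/4 = 0.5175
P₀ = 0.120832
Lq = P₀·a^c·ρ / (c!·(1−ρ)²) = 0.120832·18.35916·0.5175/(24·0.23281)
= 0.20545

Final: 0.20545


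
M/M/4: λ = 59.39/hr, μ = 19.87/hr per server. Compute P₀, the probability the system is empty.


a = λ/μ = 59.39/19.87 = 2.9889; ρ = a/c = 0.7472
Σ_{k=0}^{3} a^k/k! (terms k=0..3) = 1.00000 + 2.98893 + 4.46685 + 4.45036 = 12.90613
Tail: a^4/(4!(1−ρ)) = 79.81083/(24·0.2528) = 13.15614
P₀ = 1/(12.90613 + 13.15614) = 1/26.06227 = 0.038370

Final: 0.038370


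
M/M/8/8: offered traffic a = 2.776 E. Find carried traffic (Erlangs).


B(8,2.776) = 0.005461 (Erlang-B)
Carried load = a(1 − B) = 2.776·(1 − 0.005461) = 2.776·0.994539 = 2.7608 E

Final: 2.7608 Erlangs


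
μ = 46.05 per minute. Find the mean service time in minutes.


Mean service time = 1/μ = 1/46.05 minute = 0.02172 minute
In minutes: 0.02172 × 1 = 0.02172 min

Final: 0.02172 min


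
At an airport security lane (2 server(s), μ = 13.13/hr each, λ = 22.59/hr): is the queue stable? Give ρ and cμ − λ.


Total capacity cμ = 2·13.13 = 26.26/hr
ρ = λ/(cμ) = 22.59/26.26 = 0.8602
Stable ⇔ ρ < 1: YES
Spare capacity = cμ − λ = 26.26 − 22.59 = 3.67/hr

Final: ρ = 0.8602; stable; margin = 3.67/hr


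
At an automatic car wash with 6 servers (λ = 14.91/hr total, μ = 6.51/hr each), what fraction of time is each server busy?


ρ = λ/(cμ) = 14.91/(6·6.51) = 14.91/39.06 = 0.3817

Final: 0.3817


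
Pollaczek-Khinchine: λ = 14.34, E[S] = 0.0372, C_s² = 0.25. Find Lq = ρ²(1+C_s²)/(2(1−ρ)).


ρ = λ·E[S] = 14.34·0.0372 = 0.5334
Lq = ρ²(1+C_s²)/(2(1−ρ)) = 0.2846·(1+0.25)/(2·0.4666)
= 0.2846·1.2500/0.9331 = 0.38121

Final: 0.38121


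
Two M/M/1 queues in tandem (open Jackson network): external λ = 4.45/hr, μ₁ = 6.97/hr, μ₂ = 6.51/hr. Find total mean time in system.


Each node sees arrival rate λ = 4.45/hr (tandem ⇒ throughput preserved).
W₁ = 1/(μ₁−λ) = 1/(6.97−4.45) = 0.39683 hr
W₂ = 1/(μ₂−λ) = 1/(6.51−4.45) = 0.48544 hr
W_total = W₁ + W₂ = 0.39683 + 0.48544 = 0.88226 hr

Final: 0.88226 hr


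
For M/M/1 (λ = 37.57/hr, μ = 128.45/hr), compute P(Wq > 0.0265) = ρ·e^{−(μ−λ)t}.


ρ = 37.57/128.45 = 0.2925
P(Wq > t) = ρ·e^{−(μ−λ)t} = 0.2925·e^{−2.4083}
= 0.2925·0.089966 = 0.026314

Final: 0.026314


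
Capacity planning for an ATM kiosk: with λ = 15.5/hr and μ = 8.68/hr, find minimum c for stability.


Stability requires cμ > λ ⇔ c > λ/μ.
λ/μ = 15.5/8.68 = 1.7857
Minimum integer c = ⌊1.7857⌋ + 1 = 2
Check: 2·8.68 = 17.36 > 15.5, while 1·8.68 = 8.68 ≤ 15.5

Final: 2 servers


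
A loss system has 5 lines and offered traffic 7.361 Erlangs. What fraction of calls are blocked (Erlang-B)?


B(c,a) = (a^c/c!) / Σ_{k=0}^{c} a^k/k!
a^5/5! = 180.095492
Σ terms (k=0..5): 1.00000 + 7.36100 + 27.09216 + 66.47513 + 122.33086 + 180.09549 = 404.354644
B = 180.095492/404.354644 = 0.445390

Final: 0.445390


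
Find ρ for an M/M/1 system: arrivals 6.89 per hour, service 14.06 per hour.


ρ = λ/μ = 6.89/14.06 = 0.4900

Final: 0.4900


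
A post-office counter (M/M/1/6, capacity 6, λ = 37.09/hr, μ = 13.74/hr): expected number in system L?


ρ = 37.09/13.74 = 2.6994
L = ρ[1 − (K+1)ρ^K + Kρ^(K+1)] / [(1−ρ)(1−ρ^(K+1))]
Numerator: 2.6994·(1 − 7·386.919487 + 6·1044.457335) = 9608.058141
Denominator: (-1.6994)·(-1043.457335) = 1773.269925
L = 9608.058141/1773.269925 = 5.4183

Final: 5.4183


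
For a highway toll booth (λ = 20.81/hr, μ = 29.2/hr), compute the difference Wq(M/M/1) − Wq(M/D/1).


ρ = 20.81/29.2 = 0.7127
Wq(M/M/1) = ρ/(μ−λ) = 0.7127/8.39 = 0.08494 hr
Wq(M/D/1) = ρ/(2(μ−λ)) = 0.04247 hr
Savings = 0.08494 − 0.04247 = 0.04247 hr

Final: 0.04247 hr


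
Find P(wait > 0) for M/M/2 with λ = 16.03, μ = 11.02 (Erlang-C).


a = λ/μ = 1.4546; ρ = a/2 = 0.7273
P₀ = 0.157867 (from M/M/c formula)
C(c,a) = [a^c/(c!(1−ρ))]·P₀ = [2.11594/(2·0.2727)]·0.157867
= 3.87981·0.157867 = 0.612495

Final: 0.612495


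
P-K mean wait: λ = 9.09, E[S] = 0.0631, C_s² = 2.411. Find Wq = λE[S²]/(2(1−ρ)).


ρ = λ·E[S] = 9.09·0.0631 = 0.5736
E[S²] = E[S]²(1+C_s²) = 0.0631²·(1+2.411) = 0.013581
Wq = λ·E[S²]/(2(1−ρ)) = 9.09·0.013581/(2·0.4264) = 0.14476 hr

Final: 0.14476 hr


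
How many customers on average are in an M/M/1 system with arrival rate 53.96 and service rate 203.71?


ρ = λ/μ = 53.96/203.71 = 0.2649
L = ρ/(1−ρ) = 0.2649/(1 − 0.2649) = 0.2649/0.7351 = 0.3603

Final: 0.3603


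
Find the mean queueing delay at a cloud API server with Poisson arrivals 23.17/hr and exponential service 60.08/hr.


ρ = 23.17/60.08 = 0.3857
Wq = ρ/(μ−λ) = 0.3857/(60.08 − 23.17) = 0.3857/36.91 = 0.01045 hr

Final: 0.01045 hr


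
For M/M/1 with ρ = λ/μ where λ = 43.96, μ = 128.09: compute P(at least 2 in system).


ρ = 43.96/128.09 = 0.3432
P(N ≥ n) = ρ^n = 0.3432^2 = 0.117784

Final: 0.117784


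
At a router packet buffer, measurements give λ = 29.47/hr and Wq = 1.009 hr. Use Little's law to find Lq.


Lq = λWq = 29.47·1.009 = 29.7352

Final: 29.7352


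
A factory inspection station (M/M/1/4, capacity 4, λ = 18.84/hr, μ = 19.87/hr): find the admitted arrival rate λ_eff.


ρ = 0.9482; P_K = (1−ρ)ρ^4/(1−ρ^5) = 0.179294
λ_eff = λ(1 − P_K) = 18.84·(1 − 0.179294) = 18.84·0.820706 = 15.4621 /hr

Final: 15.4621 /hr


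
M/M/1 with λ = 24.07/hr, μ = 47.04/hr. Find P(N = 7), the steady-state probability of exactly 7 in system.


ρ = 24.07/47.04 = 0.5117
P_n = (1−ρ)·ρ^n = (1 − 0.5117)·0.5117^7 = 0.4883·0.009185 = 0.004485

Final: 0.004485


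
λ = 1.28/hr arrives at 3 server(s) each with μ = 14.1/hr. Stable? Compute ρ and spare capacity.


Total capacity cμ = 3·14.1 = 42.30/hr
ρ = λ/(cμ) = 1.28/42.30 = 0.03026
Stable ⇔ ρ < 1: YES
Spare capacity = cμ − λ = 42.30 − 1.28 = 41.02/hr

Final: ρ = 0.03026; stable; margin = 41.02/hr


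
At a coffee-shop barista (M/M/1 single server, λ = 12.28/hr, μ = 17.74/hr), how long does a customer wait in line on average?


ρ = 12.28/17.74 = 0.6922
Wq = ρ/(μ−λ) = 0.6922/(17.74 − 12.28) = 0.6922/5.46 = 0.1268 hr

Final: 0.1268 hr


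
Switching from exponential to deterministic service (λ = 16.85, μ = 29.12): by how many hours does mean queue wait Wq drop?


ρ = 16.85/29.12 = 0.5786
Wq(M/M/1) = ρ/(μ−λ) = 0.5786/12.27 = 0.04716 hr
Wq(M/D/1) = ρ/(2(μ−λ)) = 0.02358 hr
Savings = 0.04716 − 0.02358 = 0.02358 hr

Final: 0.02358 hr


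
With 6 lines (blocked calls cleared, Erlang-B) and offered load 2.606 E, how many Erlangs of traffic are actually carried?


B(6,2.606) = 0.032685 (Erlang-B)
Carried load = a(1 − B) = 2.606·(1 − 0.032685) = 2.606·0.967315 = 2.5208 E

Final: 2.5208 Erlangs


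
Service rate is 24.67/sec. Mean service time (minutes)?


Mean service time = 1/μ = 1/24.67 second = 0.04054 second
In minutes: 0.04054 × 0.0166667 = 0.0006756 min

Final: 0.0006756 min


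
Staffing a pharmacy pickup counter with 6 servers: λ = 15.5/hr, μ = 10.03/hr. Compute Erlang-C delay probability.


a = λ/μ = 1.5454; ρ = a/6 = 0.2576
P₀ = 0.213170 (from M/M/c formula)
C(c,a) = [a^c/(c!(1−ρ))]·P₀ = [13.62023/(720·0.7424)]·0.213170
= 0.02548·0.213170 = 0.005431

Final: 0.005431


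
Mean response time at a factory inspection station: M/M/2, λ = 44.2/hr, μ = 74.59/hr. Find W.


a = 0.5926; ρ = 0.2963; P₀ = 0.542869
Lq = P₀·a^c·ρ/(c!(1−ρ)²) = 0.05703
Wq = Lq/λ = 0.05703/44.2 = 0.001290 hr
W = Wq + 1/μ = 0.001290 + 0.01341 = 0.01470 hr

Final: 0.01470 hr


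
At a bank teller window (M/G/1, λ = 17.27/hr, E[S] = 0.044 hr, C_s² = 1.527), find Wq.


ρ = λ·E[S] = 17.27·0.044 = 0.7599
E[S²] = E[S]²(1+C_s²) = 0.044²·(1+1.527) = 0.004892
Wq = λ·E[S²]/(2(1−ρ)) = 17.27·0.004892/(2·0.2401) = 0.17593 hr

Final: 0.17593 hr


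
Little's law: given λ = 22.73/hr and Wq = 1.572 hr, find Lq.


Lq = λWq = 22.73·1.572 = 35.7316

Final: 35.7316


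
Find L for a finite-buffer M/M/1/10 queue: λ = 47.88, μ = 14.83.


ρ = 47.88/14.83 = 3.2286
L = ρ[1 − (K+1)ρ^K + Kρ^(K+1)] / [(1−ρ)(1−ρ^(K+1))]
Numerator: 3.2286·(1 − 11·123063.682639 + 10·397322.260602) = 8457367.895099
Denominator: (-2.2286)·(-397321.260602) = 885466.464120
L = 8457367.895099/885466.464120 = 9.5513

Final: 9.5513


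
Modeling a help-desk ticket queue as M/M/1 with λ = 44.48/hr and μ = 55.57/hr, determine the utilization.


ρ = λ/μ = 44.48/55.57 = 0.8004

Final: 0.8004


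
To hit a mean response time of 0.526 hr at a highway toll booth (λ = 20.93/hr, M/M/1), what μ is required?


W = 1/(μ−λ) ⇒ μ − λ = 1/W = 1/0.526 = 1.9011
μ = λ + 1/W = 20.93 + 1.9011 = 22.8311 per hr

Final: 22.8311 /hr


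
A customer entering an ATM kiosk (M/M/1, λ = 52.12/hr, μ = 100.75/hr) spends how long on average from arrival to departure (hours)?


W = 1/(μ−λ) = 1/(100.75 − 52.12) = 1/48.63 = 0.02056 hr

Final: 0.02056 hr


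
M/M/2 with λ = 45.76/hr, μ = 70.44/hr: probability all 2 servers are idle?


a = λ/μ = 45.76/70.44 = 0.6496; ρ = a/c = 0.3248
Σ_{k=0}^{1} a^k/k! (terms k=0..1) = 1.00000 + 0.64963 = 1.64963
Tail: a^2/(2!(1−ρ)) = 0.42202/(2·0.6752) = 0.31252
P₀ = 1/(1.64963 + 0.31252) = 1/1.96215 = 0.509644

Final: 0.509644


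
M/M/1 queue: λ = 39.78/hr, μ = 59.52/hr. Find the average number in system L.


ρ = λ/μ = 39.78/59.52 = 0.6683
L = ρ/(1−ρ) = 0.6683/(1 − 0.6683) = 0.6683/0.3317 = 2.0152

Final: 2.0152


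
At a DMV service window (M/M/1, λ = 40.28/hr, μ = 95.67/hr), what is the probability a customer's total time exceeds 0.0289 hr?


W ~ Exponential(μ−λ) for M/M/1.
μ − λ = 95.67 − 40.28 = 55.3900
P(W > t) = e^{−(μ−λ)t} = e^{−1.6008} = 0.201741

Final: 0.201741


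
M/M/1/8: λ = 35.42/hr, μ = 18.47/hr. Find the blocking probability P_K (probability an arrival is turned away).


ρ = λ/μ = 35.42/18.47 = 1.9177
P_K = (1−ρ)ρ^K/(1−ρ^(K+1)) = (-0.9177·182.916672)/(1 − 350.780104)
= -167.863432/-349.780104 = 0.479911

Final: 0.479911


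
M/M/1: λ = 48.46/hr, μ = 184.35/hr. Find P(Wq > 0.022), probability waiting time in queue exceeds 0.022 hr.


ρ = 48.46/184.35 = 0.2629
P(Wq > t) = ρ·e^{−(μ−λ)t} = 0.2629·e^{−2.9896}
= 0.2629·0.050309 = 0.013225

Final: 0.013225


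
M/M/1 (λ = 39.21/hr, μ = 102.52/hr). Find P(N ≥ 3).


ρ = 39.21/102.52 = 0.3825
P(N ≥ n) = ρ^n = 0.3825^3 = 0.055945

Final: 0.055945


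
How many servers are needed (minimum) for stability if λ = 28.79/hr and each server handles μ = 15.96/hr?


Stability requires cμ > λ ⇔ c > λ/μ.
λ/μ = 28.79/15.96 = 1.8039
Minimum integer c = ⌊1.8039⌋ + 1 = 2
Check: 2·15.96 = 31.92 > 28.79, while 1·15.96 = 15.96 ≤ 28.79

Final: 2 servers


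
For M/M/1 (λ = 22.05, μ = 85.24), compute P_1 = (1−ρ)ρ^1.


ρ = 22.05/85.24 = 0.2587
P_n = (1−ρ)·ρ^n = (1 − 0.2587)·0.2587^1 = 0.7413·0.258681 = 0.191765

Final: 0.191765


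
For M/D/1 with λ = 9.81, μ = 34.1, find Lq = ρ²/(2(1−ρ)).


ρ = 9.81/34.1 = 0.2877
M/D/1: Lq = ρ²/(2(1−ρ)) = 0.08276/(2·0.7123) = 0.05809

Final: 0.05809


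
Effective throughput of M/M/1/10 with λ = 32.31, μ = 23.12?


ρ = 1.3975; P_K = (1−ρ)ρ^10/(1−ρ^11) = 0.291781
λ_eff = λ(1 − P_K) = 32.31·(1 − 0.291781) = 32.31·0.708219 = 22.8826 /hr

Final: 22.8826 /hr


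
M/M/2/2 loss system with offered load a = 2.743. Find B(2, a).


B(c,a) = (a^c/c!) / Σ_{k=0}^{c} a^k/k!
a^2/2! = 3.762024
Σ terms (k=0..2): 1.00000 + 2.74300 + 3.76202 = 7.505024
B = 3.762024/7.505024 = 0.501267

Final: 0.501267


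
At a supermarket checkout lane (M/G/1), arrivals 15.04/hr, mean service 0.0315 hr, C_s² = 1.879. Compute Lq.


ρ = λ·E[S] = 15.04·0.0315 = 0.4738
Lq = ρ²(1+C_s²)/(2(1−ρ)) = 0.2244·(1+1.879)/(2·0.5262)
= 0.2244·2.8790/1.0525 = 0.61397

Final: 0.61397


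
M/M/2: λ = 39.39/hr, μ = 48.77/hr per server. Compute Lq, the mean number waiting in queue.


a = λ/μ = 0.8077; ρ = a/2 = 0.4038
P₀ = 0.424670
Lq = P₀·a^c·ρ / (c!·(1−ρ)²) = 0.424670·0.65233·0.4038/(2·0.35541)
= 0.15738

Final: 0.15738


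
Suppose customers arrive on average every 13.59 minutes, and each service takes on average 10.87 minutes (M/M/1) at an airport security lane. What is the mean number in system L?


λ = 60/13.59 = 4.4150 /hr
μ = 60/10.87 = 5.5198 /hr
ρ = λ/μ = 4.4150/5.5198 = 0.7999
L = ρ/(1−ρ) = 0.7999/0.2001 = 3.9963

Final: 3.9963


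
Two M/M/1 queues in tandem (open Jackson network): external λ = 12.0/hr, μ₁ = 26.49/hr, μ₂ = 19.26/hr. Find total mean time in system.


Each node sees arrival rate λ = 12.0/hr (tandem ⇒ throughput preserved).
W₁ = 1/(μ₁−λ) = 1/(26.49−12.0) = 0.06901 hr
W₂ = 1/(μ₂−λ) = 1/(19.26−12.0) = 0.13774 hr
W_total = W₁ + W₂ = 0.06901 + 0.13774 = 0.20675 hr

Final: 0.20675 hr


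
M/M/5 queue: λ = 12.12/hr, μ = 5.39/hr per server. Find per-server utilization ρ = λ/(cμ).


ρ = λ/(cμ) = 12.12/(5·5.39) = 12.12/26.95 = 0.4497

Final: 0.4497


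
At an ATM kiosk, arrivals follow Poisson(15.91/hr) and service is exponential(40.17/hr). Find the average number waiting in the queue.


ρ = 15.91/40.17 = 0.3961
Lq = ρ²/(1−ρ) = 0.1569/0.6039 = 0.2597

Final: 0.2597


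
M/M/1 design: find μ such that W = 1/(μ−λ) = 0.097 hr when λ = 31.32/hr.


W = 1/(μ−λ) ⇒ μ − λ = 1/W = 1/0.097 = 10.3093
μ = λ + 1/W = 31.32 + 10.3093 = 41.6293 per hr

Final: 41.6293 /hr


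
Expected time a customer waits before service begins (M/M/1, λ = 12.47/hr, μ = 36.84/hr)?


ρ = 12.47/36.84 = 0.3385
Wq = ρ/(μ−λ) = 0.3385/(36.84 − 12.47) = 0.3385/24.37 = 0.01389 hr

Final: 0.01389 hr


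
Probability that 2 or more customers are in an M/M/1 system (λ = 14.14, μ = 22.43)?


ρ = 14.14/22.43 = 0.6304
P(N ≥ n) = ρ^n = 0.6304^2 = 0.397411

Final: 0.397411


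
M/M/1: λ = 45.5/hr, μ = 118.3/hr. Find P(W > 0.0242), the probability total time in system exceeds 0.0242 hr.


W ~ Exponential(μ−λ) for M/M/1.
μ − λ = 118.3 − 45.5 = 72.8000
P(W > t) = e^{−(μ−λ)t} = e^{−1.7618} = 0.171742

Final: 0.171742
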